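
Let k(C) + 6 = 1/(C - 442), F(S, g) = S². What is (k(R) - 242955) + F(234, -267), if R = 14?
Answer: -80551741/428 ≈ -1.8821e+5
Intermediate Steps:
k(C) = -6 + 1/(-442 + C) (k(C) = -6 + 1/(C - 442) = -6 + 1/(-442 + C))
(k(R) - 242955) + F(234, -267) = ((2653 - 6*14)/(-442 + 14) - 242955) + 234² = ((2653 - 84)/(-428) - 242955) + 54756 = (-1/428*2569 - 242955) + 54756 = (-2569/428 - 242955) + 54756 = -103987309/428 + 54756 = -80551741/428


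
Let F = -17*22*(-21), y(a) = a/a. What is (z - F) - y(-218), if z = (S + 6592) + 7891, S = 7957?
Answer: 14585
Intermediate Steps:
y(a) = 1
z = 22440 (z = (7957 + 6592) + 7891 = 14549 + 7891 = 22440)
F = 7854 (F = -374*(-21) = 7854)
(z - F) - y(-218) = (22440 - 1*7854) - 1*1 = (22440 - 7854) - 1 = 14586 - 1 = 14585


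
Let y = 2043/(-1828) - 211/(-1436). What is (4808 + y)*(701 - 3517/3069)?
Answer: 1693915618385578/503509347 ≈ 3.3642e+6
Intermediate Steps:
y = -318505/328126 (y = 2043*(-1/1828) - 211*(-1/1436) = -2043/1828 + 211/1436 = -318505/328126 ≈ -0.97068)
(4808 + y)*(701 - 3517/3069) = (4808 - 318505/328126)*(701 - 3517/3069) = 1577311303*(701 - 3517*1/3069)/328126 = 1577311303*(701 - 3517/3069)/328126 = (1577311303/328126)*(2147852/3069) = 1693915618385578/503509347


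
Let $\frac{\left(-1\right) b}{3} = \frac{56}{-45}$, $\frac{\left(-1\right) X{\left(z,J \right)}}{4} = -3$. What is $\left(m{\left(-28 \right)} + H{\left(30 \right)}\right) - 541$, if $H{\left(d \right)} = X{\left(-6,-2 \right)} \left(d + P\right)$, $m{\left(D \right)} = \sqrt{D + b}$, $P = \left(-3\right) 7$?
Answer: $-433 + \frac{2 i \sqrt{1365}}{15} \approx -433.0 + 4.9261 i$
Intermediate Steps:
$X{\left(z,J \right)} = 12$ ($X{\left(z,J \right)} = \left(-4\right) \left(-3\right) = 12$)
$b = \frac{56}{15}$ ($b = - 3 \frac{56}{-45} = - 3 \cdot 56 \left(- \frac{1}{45}\right) = \left(-3\right) \left(- \frac{56}{45}\right) = \frac{56}{15} \approx 3.7333$)
$P = -21$
$m{\left(D \right)} = \sqrt{\frac{56}{15} + D}$ ($m{\left(D \right)} = \sqrt{D + \frac{56}{15}} = \sqrt{\frac{56}{15} + D}$)
$H{\left(d \right)} = -252 + 12 d$ ($H{\left(d \right)} = 12 \left(d - 21\right) = 12 \left(-21 + d\right) = -252 + 12 d$)
$\left(m{\left(-28 \right)} + H{\left(30 \right)}\right) - 541 = \left(\frac{\sqrt{840 + 225 \left(-28\right)}}{15} + \left(-252 + 12 \cdot 30\right)\right) - 541 = \left(\frac{\sqrt{840 - 6300}}{15} + \left(-252 + 360\right)\right) + \left(-1251 + 710\right) = \left(\frac{\sqrt{-5460}}{15} + 108\right) - 541 = \left(\frac{2 i \sqrt{1365}}{15} + 108\right) - 541 = \left(108 + \frac{2 i \sqrt{1365}}{15}\right) - 541 = -433 + \frac{2 i \sqrt{1365}}{15}$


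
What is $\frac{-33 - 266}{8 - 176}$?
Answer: $\frac{299}{168} \approx 1.7798$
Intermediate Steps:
$\frac{-33 - 266}{8 - 176} = - \frac{299}{-168} = \left(-299\right) \left(- \frac{1}{168}\right) = \frac{299}{168}$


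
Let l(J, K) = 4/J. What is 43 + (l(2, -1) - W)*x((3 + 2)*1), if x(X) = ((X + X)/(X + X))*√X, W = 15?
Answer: 43 - 13*√5 ≈ 13.931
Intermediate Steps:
x(X) = √X (x(X) = ((2*X)/((2*X)))*√X = ((2*X)*(1/(2*X)))*√X = 1*√X = √X)
43 + (l(2, -1) - W)*x((3 + 2)*1) = 43 + (4/2 - 1*15)*√((3 + 2)*1) = 43 + (4*(½) - 15)*√(5*1) = 43 + (2 - 15)*√5 = 43 - 13*√5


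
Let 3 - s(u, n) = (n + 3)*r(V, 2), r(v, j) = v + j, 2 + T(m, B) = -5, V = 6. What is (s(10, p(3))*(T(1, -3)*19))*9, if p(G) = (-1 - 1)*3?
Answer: -32319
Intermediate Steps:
T(m, B) = -7 (T(m, B) = -2 - 5 = -7)
p(G) = -6 (p(G) = -2*3 = -6)
r(v, j) = j + v
s(u, n) = -21 - 8*n (s(u, n) = 3 - (n + 3)*(2 + 6) = 3 - (3 + n)*8 = 3 - (24 + 8*n) = 3 + (-24 - 8*n) = -21 - 8*n)
(s(10, p(3))*(T(1, -3)*19))*9 = ((-21 - 8*(-6))*(-7*19))*9 = ((-21 + 48)*(-133))*9 = (27*(-133))*9 = -3591*9 = -32319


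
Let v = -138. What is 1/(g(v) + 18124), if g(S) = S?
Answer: 1/17986 ≈ 5.5599e-5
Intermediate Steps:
1/(g(v) + 18124) = 1/(-138 + 18124) = 1/17986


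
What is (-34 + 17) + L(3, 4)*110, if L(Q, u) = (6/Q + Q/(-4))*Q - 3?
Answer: 131/2 ≈ 65.500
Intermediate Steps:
L(Q, u) = -3 + Q*(6/Q - Q/4) (L(Q, u) = (6/Q + Q*(-1/4))*Q - 3 = (6/Q - Q/4)*Q - 3 = Q*(6/Q - Q/4) - 3 = -3 + Q*(6/Q - Q/4))
(-34 + 17) + L(3, 4)*110 = (-34 + 17) + (3 - 1/4*3**2)*110 = -17 + (3 - 1/4*9)*110 = -17 + (3 - 9/4)*110 = -17 + (3/4)*110 = -17 + 165/2 = 131/2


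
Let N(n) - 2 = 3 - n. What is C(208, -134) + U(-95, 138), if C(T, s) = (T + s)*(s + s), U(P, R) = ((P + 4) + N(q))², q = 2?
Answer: -12088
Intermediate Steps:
N(n) = 5 - n (N(n) = 2 + (3 - n) = 5 - n)
U(P, R) = (7 + P)² (U(P, R) = ((P + 4) + (5 - 1*2))² = ((4 + P) + (5 - 2))² = ((4 + P) + 3)² = (7 + P)²)
C(T, s) = 2*s*(T + s) (C(T, s) = (T + s)*(2*s) = 2*s*(T + s))
C(208, -134) + U(-95, 138) = 2*(-134)*(208 - 134) + (7 - 95)² = 2*(-134)*74 + (-88)² = -19832 + 7744 = -12088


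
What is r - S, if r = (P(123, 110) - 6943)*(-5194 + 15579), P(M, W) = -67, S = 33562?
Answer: -72832412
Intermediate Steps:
r = -72798850 (r = (-67 - 6943)*(-5194 + 15579) = -7010*10385 = -72798850)
r - S = -72798850 - 1*33562 = -72798850 - 33562 = -72832412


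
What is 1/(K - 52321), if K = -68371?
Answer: -1/120692 ≈ -8.2856e-6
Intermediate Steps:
1/(K - 52321) = 1/(-68371 - 52321) = 1/(-120692) = -1/120692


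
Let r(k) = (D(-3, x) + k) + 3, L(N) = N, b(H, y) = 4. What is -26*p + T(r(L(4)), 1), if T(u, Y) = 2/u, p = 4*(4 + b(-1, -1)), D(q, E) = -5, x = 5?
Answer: -831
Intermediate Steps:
p = 32 (p = 4*(4 + 4) = 4*8 = 32)
r(k) = -2 + k (r(k) = (-5 + k) + 3 = -2 + k)
-26*p + T(r(L(4)), 1) = -26*32 + 2/(-2 + 4) = -832 + 2/2 = -832 + 2*(1/2) = -832 + 1 = -831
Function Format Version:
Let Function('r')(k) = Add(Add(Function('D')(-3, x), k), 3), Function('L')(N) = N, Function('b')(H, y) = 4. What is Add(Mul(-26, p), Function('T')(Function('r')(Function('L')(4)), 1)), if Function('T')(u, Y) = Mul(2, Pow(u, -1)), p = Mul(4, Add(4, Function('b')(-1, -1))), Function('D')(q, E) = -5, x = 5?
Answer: -831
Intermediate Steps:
p = 32 (p = Mul(4, Add(4, 4)) = Mul(4, 8) = 32)
Function('r')(k) = Add(-2, k) (Function('r')(k) = Add(Add(-5, k), 3) = Add(-2, k))
Add(Mul(-26, p), Function('T')(Function('r')(Function('L')(4)), 1)) = Add(Mul(-26, 32), Mul(2, Pow(Add(-2, 4), -1))) = Add(-832, Mul(2, Pow(2, -1))) = Add(-832, Mul(2, Rational(1, 2))) = Add(-832, 1) = -831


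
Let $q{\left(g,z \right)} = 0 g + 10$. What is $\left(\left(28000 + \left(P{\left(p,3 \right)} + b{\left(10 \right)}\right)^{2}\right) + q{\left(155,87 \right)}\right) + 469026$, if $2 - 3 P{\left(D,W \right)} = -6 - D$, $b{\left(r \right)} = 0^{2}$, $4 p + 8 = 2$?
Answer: $\frac{17893465}{36} \approx 4.9704 \cdot 10^{5}$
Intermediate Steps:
$p = - \frac{3}{2}$ ($p = -2 + \frac{1}{4} \cdot 2 = -2 + \frac{1}{2} = - \frac{3}{2} \approx -1.5$)
$b{\left(r \right)} = 0$
$P{\left(D,W \right)} = \frac{8}{3} + \frac{D}{3}$ ($P{\left(D,W \right)} = \frac{2}{3} - \frac{-6 - D}{3} = \frac{2}{3} + \left(2 + \frac{D}{3}\right) = \frac{8}{3} + \frac{D}{3}$)
$q{\left(g,z \right)} = 10$ ($q{\left(g,z \right)} = 0 + 10 = 10$)
$\left(\left(28000 + \left(P{\left(p,3 \right)} + b{\left(10 \right)}\right)^{2}\right) + q{\left(155,87 \right)}\right) + 469026 = \left(\left(28000 + \left(\left(\frac{8}{3} + \frac{1}{3} \left(- \frac{3}{2}\right)\right) + 0\right)^{2}\right) + 10\right) + 469026 = \left(\left(28000 + \left(\left(\frac{8}{3} - \frac{1}{2}\right) + 0\right)^{2}\right) + 10\right) + 469026 = \left(\left(28000 + \left(\frac{13}{6} + 0\right)^{2}\right) + 10\right) + 469026 = \left(\left(28000 + \left(\frac{13}{6}\right)^{2}\right) + 10\right) + 469026 = \left(\left(28000 + \frac{169}{36}\right) + 10\right) + 469026 = \left(\frac{1008169}{36} + 10\right) + 469026 = \frac{1008529}{36} + 469026 = \frac{17893465}{36}$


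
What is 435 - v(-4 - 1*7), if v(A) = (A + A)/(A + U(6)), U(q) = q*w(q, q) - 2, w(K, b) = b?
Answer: 10027/23 ≈ 435.96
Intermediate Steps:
U(q) = -2 + q² (U(q) = q*q - 2 = q² - 2 = -2 + q²)
v(A) = 2*A/(34 + A) (v(A) = (A + A)/(A + (-2 + 6²)) = (2*A)/(A + (-2 + 36)) = (2*A)/(A + 34) = (2*A)/(34 + A) = 2*A/(34 + A))
435 - v(-4 - 1*7) = 435 - 2*(-4 - 1*7)/(34 + (-4 - 1*7)) = 435 - 2*(-4 - 7)/(34 + (-4 - 7)) = 435 - 2*(-11)/(34 - 11) = 435 - 2*(-11)/23 = 435 - 1*(-22/23) = 435 + 22/23 = 10027/23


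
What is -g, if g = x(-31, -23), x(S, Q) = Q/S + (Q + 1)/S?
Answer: -45/31 ≈ -1.4516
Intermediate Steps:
x(S, Q) = Q/S + (1 + Q)/S
g = 45/31 (g = (1 + 2*(-23))/(-31) = -(1 - 46)/31 = -1/31*(-45) = 45/31 ≈ 1.4516)
-g = -1*45/31 = -45/31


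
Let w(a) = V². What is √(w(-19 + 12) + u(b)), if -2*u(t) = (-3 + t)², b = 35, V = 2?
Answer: 2*I*√127 ≈ 22.539*I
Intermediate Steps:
w(a) = 4 (w(a) = 2² = 4)
u(t) = -(-3 + t)²/2
√(w(-19 + 12) + u(b)) = √(4 - (-3 + 35)²/2) = √(4 - ½*32²) = √(4 - ½*1024) = √(4 - 512) = √(-508) = 2*I*√127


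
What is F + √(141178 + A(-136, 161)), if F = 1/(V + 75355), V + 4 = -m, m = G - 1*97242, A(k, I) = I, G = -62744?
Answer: 1/235337 + √141339 ≈ 375.95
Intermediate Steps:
m = -159986 (m = -62744 - 1*97242 = -62744 - 97242 = -159986)
V = 159982 (V = -4 - 1*(-159986) = -4 + 159986 = 159982)
F = 1/235337 (F = 1/(159982 + 75355) = 1/235337 ≈ 4.2492e-6)
F + √(141178 + A(-136, 161)) = 1/235337 + √(141178 + 161) = 1/235337 + √141339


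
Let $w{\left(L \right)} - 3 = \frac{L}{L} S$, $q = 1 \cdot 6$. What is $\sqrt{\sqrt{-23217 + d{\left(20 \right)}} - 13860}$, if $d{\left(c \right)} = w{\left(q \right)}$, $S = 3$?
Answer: $\sqrt{-13860 + 3 i \sqrt{2579}} \approx 0.647 + 117.73 i$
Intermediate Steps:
$q = 6$
$w{\left(L \right)} = 6$ ($w{\left(L \right)} = 3 + \frac{L}{L} 3 = 3 + 1 \cdot 3 = 3 + 3 = 6$)
$d{\left(c \right)} = 6$
$\sqrt{\sqrt{-23217 + d{\left(20 \right)}} - 13860} = \sqrt{\sqrt{-23217 + 6} - 13860} = \sqrt{\sqrt{-23211} - 13860} = \sqrt{3 i \sqrt{2579} - 13860} = \sqrt{-13860 + 3 i \sqrt{2579}}$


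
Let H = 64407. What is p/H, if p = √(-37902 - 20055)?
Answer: I*√57957/64407 ≈ 0.0037378*I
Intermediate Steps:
p = I*√57957 (p = √(-57957) = I*√57957 ≈ 240.74*I)
p/H = (I*√57957)/64407 = (I*√57957)*(1/64407) = I*√57957/64407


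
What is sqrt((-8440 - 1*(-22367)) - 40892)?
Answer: I*sqrt(26965) ≈ 164.21*I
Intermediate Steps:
sqrt((-8440 - 1*(-22367)) - 40892) = sqrt((-8440 + 22367) - 40892) = sqrt(13927 - 40892) = sqrt(-26965) = I*sqrt(26965)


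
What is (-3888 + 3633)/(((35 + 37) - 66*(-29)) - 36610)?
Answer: 255/34624 ≈ 0.0073648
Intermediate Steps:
(-3888 + 3633)/(((35 + 37) - 66*(-29)) - 36610) = -255/((72 + 1914) - 36610) = -255/(1986 - 36610) = -255/(-34624) = -255*(-1/34624) = 255/34624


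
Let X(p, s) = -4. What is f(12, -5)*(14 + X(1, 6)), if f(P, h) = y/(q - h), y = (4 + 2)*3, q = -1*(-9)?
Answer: 90/7 ≈ 12.857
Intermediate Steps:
q = 9
y = 18 (y = 6*3 = 18)
f(P, h) = 18/(9 - h)
f(12, -5)*(14 + X(1, 6)) = (-18/(-9 - 5))*(14 - 4) = -18/(-14)*10 = -18*(-1/14)*10 = (9/7)*10 = 90/7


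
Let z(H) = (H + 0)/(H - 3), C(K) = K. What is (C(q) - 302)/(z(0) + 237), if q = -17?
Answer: -319/237 ≈ -1.3460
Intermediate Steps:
z(H) = H/(-3 + H)
(C(q) - 302)/(z(0) + 237) = (-17 - 302)/(0/(-3 + 0) + 237) = -319/(0/(-3) + 237) = -319/(0*(-⅓) + 237) = -319/(0 + 237) = -319/237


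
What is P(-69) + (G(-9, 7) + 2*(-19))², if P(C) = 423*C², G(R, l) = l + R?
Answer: 2015503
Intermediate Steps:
G(R, l) = R + l
P(-69) + (G(-9, 7) + 2*(-19))² = 423*(-69)² + ((-9 + 7) + 2*(-19))² = 423*4761 + (-2 - 38)² = 2013903 + (-40)² = 2013903 + 1600 = 2015503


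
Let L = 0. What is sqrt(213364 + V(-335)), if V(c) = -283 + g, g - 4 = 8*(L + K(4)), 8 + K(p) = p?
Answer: sqrt(213053) ≈ 461.58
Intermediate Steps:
K(p) = -8 + p
g = -28 (g = 4 + 8*(0 + (-8 + 4)) = 4 + 8*(0 - 4) = 4 + 8*(-4) = 4 - 32 = -28)
V(c) = -311 (V(c) = -283 - 28 = -311)
sqrt(213364 + V(-335)) = sqrt(213364 - 311) = sqrt(213053)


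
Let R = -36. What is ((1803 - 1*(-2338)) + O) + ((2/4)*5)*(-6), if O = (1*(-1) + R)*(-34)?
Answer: 5384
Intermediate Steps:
O = 1258 (O = (1*(-1) - 36)*(-34) = (-1 - 36)*(-34) = -37*(-34) = 1258)
((1803 - 1*(-2338)) + O) + ((2/4)*5)*(-6) = ((1803 - 1*(-2338)) + 1258) + ((2/4)*5)*(-6) = ((1803 + 2338) + 1258) + ((2*(1/4))*5)*(-6) = (4141 + 1258) + ((1/2)*5)*(-6) = 5399 + (5/2)*(-6) = 5399 - 15 = 5384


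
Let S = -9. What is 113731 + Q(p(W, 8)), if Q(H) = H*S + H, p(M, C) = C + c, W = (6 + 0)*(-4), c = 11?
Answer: 113579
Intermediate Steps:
W = -24 (W = 6*(-4) = -24)
p(M, C) = 11 + C (p(M, C) = C + 11 = 11 + C)
Q(H) = -8*H (Q(H) = H*(-9) + H = -9*H + H = -8*H)
113731 + Q(p(W, 8)) = 113731 - 8*(11 + 8) = 113731 - 8*19 = 113731 - 152 = 113579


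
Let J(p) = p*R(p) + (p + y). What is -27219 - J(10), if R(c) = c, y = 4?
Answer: -27333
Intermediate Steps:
J(p) = 4 + p + p² (J(p) = p*p + (p + 4) = p² + (4 + p) = 4 + p + p²)
-27219 - J(10) = -27219 - (4 + 10 + 10²) = -27219 - (4 + 10 + 100) = -27219 - 1*114 = -27219 - 114 = -27333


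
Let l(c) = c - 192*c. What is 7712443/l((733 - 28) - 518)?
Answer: -7712443/35717 ≈ -215.93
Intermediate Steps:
l(c) = -191*c (l(c) = c - 192*c = -191*c)
7712443/l((733 - 28) - 518) = 7712443/((-191*((733 - 28) - 518))) = 7712443/((-191*(705 - 518))) = 7712443/((-191*187)) = 7712443/(-35717) = 7712443*(-1/35717) = -7712443/35717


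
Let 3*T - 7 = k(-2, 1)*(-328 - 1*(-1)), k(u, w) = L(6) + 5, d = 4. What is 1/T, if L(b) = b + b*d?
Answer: -3/11438 ≈ -0.00026228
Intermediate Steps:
L(b) = 5*b (L(b) = b + b*4 = b + 4*b = 5*b)
k(u, w) = 35 (k(u, w) = 5*6 + 5 = 30 + 5 = 35)
T = -11438/3 (T = 7/3 + (35*(-328 - 1*(-1)))/3 = 7/3 + (35*(-328 + 1))/3 = 7/3 + (35*(-327))/3 = 7/3 + (⅓)*(-11445) = 7/3 - 3815 = -11438/3 ≈ -3812.7)
1/T = 1/(-11438/3) = -3/11438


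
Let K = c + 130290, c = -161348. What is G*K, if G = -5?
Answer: 155290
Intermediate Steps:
K = -31058 (K = -161348 + 130290 = -31058)
G*K = -5*(-31058) = 155290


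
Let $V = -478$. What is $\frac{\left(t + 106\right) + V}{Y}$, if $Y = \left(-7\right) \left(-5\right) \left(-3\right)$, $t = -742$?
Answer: $\frac{1114}{105} \approx 10.61$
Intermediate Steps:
$Y = -105$ ($Y = 35 \left(-3\right) = -105$)
$\frac{\left(t + 106\right) + V}{Y} = \frac{\left(-742 + 106\right) - 478}{-105} = \left(-636 - 478\right) \left(- \frac{1}{105}\right) = \left(-1114\right) \left(- \frac{1}{105}\right) = \frac{1114}{105}$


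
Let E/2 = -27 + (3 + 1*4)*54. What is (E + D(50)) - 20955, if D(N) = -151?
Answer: -20404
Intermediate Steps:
E = 702 (E = 2*(-27 + (3 + 1*4)*54) = 2*(-27 + (3 + 4)*54) = 2*(-27 + 7*54) = 2*(-27 + 378) = 2*351 = 702)
(E + D(50)) - 20955 = (702 - 151) - 20955 = 551 - 20955 = -20404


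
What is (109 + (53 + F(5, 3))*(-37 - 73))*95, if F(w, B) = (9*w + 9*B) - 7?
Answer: -1222745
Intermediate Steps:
F(w, B) = -7 + 9*B + 9*w (F(w, B) = (9*B + 9*w) - 7 = -7 + 9*B + 9*w)
(109 + (53 + F(5, 3))*(-37 - 73))*95 = (109 + (53 + (-7 + 9*3 + 9*5))*(-37 - 73))*95 = (109 + (53 + (-7 + 27 + 45))*(-110))*95 = (109 + (53 + 65)*(-110))*95 = (109 + 118*(-110))*95 = (109 - 12980)*95 = -12871*95 = -1222745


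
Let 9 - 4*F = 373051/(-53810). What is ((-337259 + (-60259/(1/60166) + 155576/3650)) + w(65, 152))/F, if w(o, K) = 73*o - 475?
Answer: -284858241153417976/312929465 ≈ -9.1030e+8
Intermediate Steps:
w(o, K) = -475 + 73*o
F = 857341/215240 (F = 9/4 - 373051/(4*(-53810)) = 9/4 - 373051*(-1)/(4*53810) = 9/4 - ¼*(-373051/53810) = 9/4 + 373051/215240 = 857341/215240 ≈ 3.9832)
((-337259 + (-60259/(1/60166) + 155576/3650)) + w(65, 152))/F = ((-337259 + (-60259/(1/60166) + 155576/3650)) + (-475 + 73*65))/(857341/215240) = ((-337259 + (-60259/1/60166 + 155576*(1/3650))) + (-475 + 4745))*(215240/857341) = ((-337259 + (-60259*60166 + 77788/1825)) + 4270)*(215240/857341) = ((-337259 + (-3625542994 + 77788/1825)) + 4270)*(215240/857341) = ((-337259 - 6616615886262/1825) + 4270)*(215240/857341) = (-6617231383937/1825 + 4270)*(215240/857341) = -6617223591187/1825*215240/857341 = -284858241153417976/312929465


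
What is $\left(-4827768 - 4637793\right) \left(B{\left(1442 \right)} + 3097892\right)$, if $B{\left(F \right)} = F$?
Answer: $-29336935036374$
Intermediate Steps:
$\left(-4827768 - 4637793\right) \left(B{\left(1442 \right)} + 3097892\right) = \left(-4827768 - 4637793\right) \left(1442 + 3097892\right) = \left(-9465561\right) 3099334 = -29336935036374$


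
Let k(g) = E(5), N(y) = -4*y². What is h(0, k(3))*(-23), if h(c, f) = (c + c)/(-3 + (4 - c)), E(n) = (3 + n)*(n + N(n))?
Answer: 0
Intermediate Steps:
E(n) = (3 + n)*(n - 4*n²)
k(g) = -760 (k(g) = 5*(3 - 11*5 - 4*5²) = 5*(3 - 55 - 4*25) = 5*(3 - 55 - 100) = 5*(-152) = -760)
h(c, f) = 2*c/(1 - c) (h(c, f) = (2*c)/(1 - c) = 2*c/(1 - c))
h(0, k(3))*(-23) = -2*0/(-1 + 0)*(-23) = -2*0/(-1)*(-23) = -2*0*(-1)*(-23) = 0*(-23) = 0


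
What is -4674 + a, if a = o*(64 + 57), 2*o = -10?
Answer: -5279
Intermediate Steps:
o = -5 (o = (½)*(-10) = -5)
a = -605 (a = -5*(64 + 57) = -5*121 = -605)
-4674 + a = -4674 - 605 = -5279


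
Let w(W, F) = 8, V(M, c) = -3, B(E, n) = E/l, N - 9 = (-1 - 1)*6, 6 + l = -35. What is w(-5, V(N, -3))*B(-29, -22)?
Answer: 232/41 ≈ 5.6585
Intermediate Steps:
l = -41 (l = -6 - 35 = -41)
N = -3 (N = 9 + (-1 - 1)*6 = 9 - 2*6 = 9 - 12 = -3)
B(E, n) = -E/41 (B(E, n) = E/(-41) = E*(-1/41) = -E/41)
w(-5, V(N, -3))*B(-29, -22) = 8*(-1/41*(-29)) = 8*(29/41) = 232/41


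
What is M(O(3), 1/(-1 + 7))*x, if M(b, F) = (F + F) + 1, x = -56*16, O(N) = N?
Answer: -3584/3 ≈ -1194.7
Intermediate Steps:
x = -896
M(b, F) = 1 + 2*F (M(b, F) = 2*F + 1 = 1 + 2*F)
M(O(3), 1/(-1 + 7))*x = (1 + 2/(-1 + 7))*(-896) = (1 + 2/6)*(-896) = (1 + 2*(⅙))*(-896) = (1 + ⅓)*(-896) = (4/3)*(-896) = -3584/3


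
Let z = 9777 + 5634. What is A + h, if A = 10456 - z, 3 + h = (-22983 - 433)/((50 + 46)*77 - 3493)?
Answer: -19354658/3899 ≈ -4964.0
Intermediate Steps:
z = 15411
h = -35113/3899 (h = -3 + (-22983 - 433)/((50 + 46)*77 - 3493) = -3 - 23416/(96*77 - 3493) = -3 - 23416/(7392 - 3493) = -3 - 23416/3899 = -35113/3899 ≈ -9.0056)
A = -4955 (A = 10456 - 1*15411 = 10456 - 15411 = -4955)
A + h = -4955 - 35113/3899 = -19354658/3899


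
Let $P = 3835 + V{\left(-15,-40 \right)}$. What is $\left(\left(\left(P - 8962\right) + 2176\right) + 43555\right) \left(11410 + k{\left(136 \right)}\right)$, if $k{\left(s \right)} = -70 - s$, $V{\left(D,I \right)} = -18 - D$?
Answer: $454893604$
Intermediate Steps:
$P = 3832$ ($P = 3835 - 3 = 3832$)
$\left(\left(\left(P - 8962\right) + 2176\right) + 43555\right) \left(11410 + k{\left(136 \right)}\right) = \left(\left(\left(3832 - 8962\right) + 2176\right) + 43555\right) \left(11410 - 206\right) = \left(\left(-5130 + 2176\right) + 43555\right) \left(11410 - 206\right) = \left(-2954 + 43555\right) \left(11410 - 206\right) = 40601 \cdot 11204 = 454893604$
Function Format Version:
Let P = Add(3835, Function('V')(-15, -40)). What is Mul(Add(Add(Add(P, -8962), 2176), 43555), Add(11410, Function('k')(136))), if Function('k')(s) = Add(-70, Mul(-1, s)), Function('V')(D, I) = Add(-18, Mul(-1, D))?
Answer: 454893604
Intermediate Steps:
P = 3832 (P = Add(3835, Add(-18, Mul(-1, -15))) = Add(3835, Add(-18, 15)) = Add(3835, -3) = 3832)
Mul(Add(Add(Add(P, -8962), 2176), 43555), Add(11410, Function('k')(136))) = Mul(Add(Add(Add(3832, -8962), 2176), 43555), Add(11410, Add(-70, Mul(-1, 136)))) = Mul(Add(Add(-5130, 2176), 43555), Add(11410, Add(-70, -136))) = Mul(Add(-2954, 43555), Add(11410, -206)) = Mul(40601, 11204) = 454893604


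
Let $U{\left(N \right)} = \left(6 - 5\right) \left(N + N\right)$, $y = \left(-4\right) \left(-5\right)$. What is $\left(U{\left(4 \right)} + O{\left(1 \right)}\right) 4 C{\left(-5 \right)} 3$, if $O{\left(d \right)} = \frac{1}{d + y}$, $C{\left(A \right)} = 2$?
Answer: $\frac{1352}{7} \approx 193.14$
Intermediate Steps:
$y = 20$
$O{\left(d \right)} = \frac{1}{20 + d}$ ($O{\left(d \right)} = \frac{1}{d + 20} = \frac{1}{20 + d}$)
$U{\left(N \right)} = 2 N$ ($U{\left(N \right)} = 1 \cdot 2 N = 2 N$)
$\left(U{\left(4 \right)} + O{\left(1 \right)}\right) 4 C{\left(-5 \right)} 3 = \left(2 \cdot 4 + \frac{1}{20 + 1}\right) 4 \cdot 2 \cdot 3 = \left(8 + \frac{1}{21}\right) 8 \cdot 3 = \left(8 + \frac{1}{21}\right) 24 = \frac{169}{21} \cdot 24 = \frac{1352}{7}$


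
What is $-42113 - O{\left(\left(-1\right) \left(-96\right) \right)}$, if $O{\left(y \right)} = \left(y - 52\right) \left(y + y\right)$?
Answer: $-50561$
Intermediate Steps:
$O{\left(y \right)} = 2 y \left(-52 + y\right)$ ($O{\left(y \right)} = \left(-52 + y\right) 2 y = 2 y \left(-52 + y\right)$)
$-42113 - O{\left(\left(-1\right) \left(-96\right) \right)} = -42113 - 2 \left(\left(-1\right) \left(-96\right)\right) \left(-52 - -96\right) = -42113 - 2 \cdot 96 \left(-52 + 96\right) = -42113 - 2 \cdot 96 \cdot 44 = -42113 - 8448 = -50561$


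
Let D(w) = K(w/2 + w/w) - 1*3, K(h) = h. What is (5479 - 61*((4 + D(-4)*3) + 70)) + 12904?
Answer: 14601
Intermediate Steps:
D(w) = -2 + w/2 (D(w) = (w/2 + w/w) - 1*3 = (w*(½) + 1) - 3 = (w/2 + 1) - 3 = (1 + w/2) - 3 = -2 + w/2)
(5479 - 61*((4 + D(-4)*3) + 70)) + 12904 = (5479 - 61*((4 + (-2 + (½)*(-4))*3) + 70)) + 12904 = (5479 - 61*((4 + (-2 - 2)*3) + 70)) + 12904 = (5479 - 61*((4 - 4*3) + 70)) + 12904 = (5479 - 61*((4 - 12) + 70)) + 12904 = (5479 - 61*(-8 + 70)) + 12904 = (5479 - 61*62) + 12904 = (5479 - 3782) + 12904 = 1697 + 12904 = 14601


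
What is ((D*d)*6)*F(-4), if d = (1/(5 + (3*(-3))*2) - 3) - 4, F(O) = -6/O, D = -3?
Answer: 2484/13 ≈ 191.08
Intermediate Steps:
d = -92/13 (d = (1/(5 - 9*2) - 3) - 4 = (1/(5 - 18) - 3) - 4 = (1/(-13) - 3) - 4 = (-1/13 - 3) - 4 = -40/13 - 4 = -92/13 ≈ -7.0769)
((D*d)*6)*F(-4) = (-3*(-92/13)*6)*(-6/(-4)) = ((276/13)*6)*(-6*(-¼)) = (1656/13)*(3/2) = 2484/13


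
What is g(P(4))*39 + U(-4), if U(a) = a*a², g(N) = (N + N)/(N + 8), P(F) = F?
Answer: -38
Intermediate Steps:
g(N) = 2*N/(8 + N) (g(N) = (2*N)/(8 + N) = 2*N/(8 + N))
U(a) = a³
g(P(4))*39 + U(-4) = (2*4/(8 + 4))*39 + (-4)³ = (2*4/12)*39 - 64 = (2*4*(1/12))*39 - 64 = (⅔)*39 - 64 = 26 - 64 = -38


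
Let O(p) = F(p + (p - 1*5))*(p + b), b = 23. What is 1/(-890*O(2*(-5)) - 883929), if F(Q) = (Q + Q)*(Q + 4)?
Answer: -1/13032429 ≈ -7.6732e-8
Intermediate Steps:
F(Q) = 2*Q*(4 + Q) (F(Q) = (2*Q)*(4 + Q) = 2*Q*(4 + Q))
O(p) = 2*(-1 + 2*p)*(-5 + 2*p)*(23 + p) (O(p) = (2*(p + (p - 1*5))*(4 + (p + (p - 1*5))))*(p + 23) = (2*(p + (p - 5))*(4 + (p + (p - 5))))*(23 + p) = (2*(p + (-5 + p))*(4 + (p + (-5 + p))))*(23 + p) = (2*(-5 + 2*p)*(4 + (-5 + 2*p)))*(23 + p) = (2*(-5 + 2*p)*(-1 + 2*p))*(23 + p) = (2*(-1 + 2*p)*(-5 + 2*p))*(23 + p) = 2*(-1 + 2*p)*(-5 + 2*p)*(23 + p))
1/(-890*O(2*(-5)) - 883929) = 1/(-1780*(-1 + 2*(2*(-5)))*(-5 + 2*(2*(-5)))*(23 + 2*(-5)) - 883929) = 1/(-1780*(-1 + 2*(-10))*(-5 + 2*(-10))*(23 - 10) - 883929) = 1/(-1780*(-1 - 20)*(-5 - 20)*13 - 883929) = 1/(-1780*(-21)*(-25)*13 - 883929) = 1/(-890*13650 - 883929) = 1/(-12148500 - 883929) = 1/(-13032429) = -1/13032429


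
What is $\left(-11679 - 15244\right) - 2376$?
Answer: $-29299$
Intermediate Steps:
$\left(-11679 - 15244\right) - 2376 = -26923 - 2376 = -29299$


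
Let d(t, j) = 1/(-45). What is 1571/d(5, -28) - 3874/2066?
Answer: -73029872/1033 ≈ -70697.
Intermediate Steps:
d(t, j) = -1/45
1571/d(5, -28) - 3874/2066 = 1571/(-1/45) - 3874/2066 = 1571*(-45) - 3874*1/2066 = -70695 - 1937/1033 = -73029872/1033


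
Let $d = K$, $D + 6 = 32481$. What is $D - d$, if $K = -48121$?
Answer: $80596$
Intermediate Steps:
$D = 32475$ ($D = -6 + 32481 = 32475$)
$d = -48121$
$D - d = 32475 - -48121 = 32475 + 48121 = 80596$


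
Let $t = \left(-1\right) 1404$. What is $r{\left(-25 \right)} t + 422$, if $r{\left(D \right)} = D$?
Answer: $35522$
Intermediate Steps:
$t = -1404$
$r{\left(-25 \right)} t + 422 = \left(-25\right) \left(-1404\right) + 422 = 35100 + 422 = 35522$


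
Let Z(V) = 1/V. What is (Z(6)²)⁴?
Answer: 1/1679616 ≈ 5.9537e-7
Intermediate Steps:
(Z(6)²)⁴ = ((1/6)²)⁴ = ((⅙)²)⁴ = (1/36)⁴ = 1/1679616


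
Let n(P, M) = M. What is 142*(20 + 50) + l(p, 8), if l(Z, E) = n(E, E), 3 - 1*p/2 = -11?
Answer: 9948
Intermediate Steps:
p = 28 (p = 6 - 2*(-11) = 6 + 22 = 28)
l(Z, E) = E
142*(20 + 50) + l(p, 8) = 142*(20 + 50) + 8 = 142*70 + 8 = 9940 + 8 = 9948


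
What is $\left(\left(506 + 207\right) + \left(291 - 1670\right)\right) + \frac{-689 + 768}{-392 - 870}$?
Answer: $- \frac{840571}{1262} \approx -666.06$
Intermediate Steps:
$\left(\left(506 + 207\right) + \left(291 - 1670\right)\right) + \frac{-689 + 768}{-392 - 870} = \left(713 - 1379\right) + \frac{79}{-1262} = -666 + 79 \left(- \frac{1}{1262}\right) = -666 - \frac{79}{1262} = - \frac{840571}{1262}$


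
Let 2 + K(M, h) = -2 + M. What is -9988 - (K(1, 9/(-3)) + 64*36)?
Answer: -12289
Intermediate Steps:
K(M, h) = -4 + M (K(M, h) = -2 + (-2 + M) = -4 + M)
-9988 - (K(1, 9/(-3)) + 64*36) = -9988 - ((-4 + 1) + 64*36) = -9988 - (-3 + 2304) = -9988 - 1*2301 = -9988 - 2301 = -12289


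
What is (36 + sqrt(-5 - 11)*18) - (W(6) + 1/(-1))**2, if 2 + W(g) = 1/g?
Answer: 1007/36 + 72*I ≈ 27.972 + 72.0*I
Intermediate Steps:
W(g) = -2 + 1/g
(36 + sqrt(-5 - 11)*18) - (W(6) + 1/(-1))**2 = (36 + sqrt(-5 - 11)*18) - ((-2 + 1/6) + 1/(-1))**2 = (36 + sqrt(-16)*18) - ((-2 + 1/6) - 1)**2 = (36 + (4*I)*18) - (-11/6 - 1)**2 = (36 + 72*I) - (-17/6)**2 = (36 + 72*I) - 1*289/36 = (36 + 72*I) - 289/36 = 1007/36 + 72*I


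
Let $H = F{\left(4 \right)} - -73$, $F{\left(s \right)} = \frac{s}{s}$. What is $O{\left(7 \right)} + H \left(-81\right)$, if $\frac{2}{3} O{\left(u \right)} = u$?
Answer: $- \frac{11967}{2} \approx -5983.5$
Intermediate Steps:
$F{\left(s \right)} = 1$
$O{\left(u \right)} = \frac{3 u}{2}$
$H = 74$ ($H = 1 - -73 = 1 + 73 = 74$)
$O{\left(7 \right)} + H \left(-81\right) = \frac{3}{2} \cdot 7 + 74 \left(-81\right) = \frac{21}{2} - 5994 = - \frac{11967}{2}$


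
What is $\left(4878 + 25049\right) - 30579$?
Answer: $-652$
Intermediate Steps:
$\left(4878 + 25049\right) - 30579 = 29927 - 30579 = -652$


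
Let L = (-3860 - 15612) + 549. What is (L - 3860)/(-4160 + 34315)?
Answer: -22783/30155 ≈ -0.75553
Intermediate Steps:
L = -18923 (L = -19472 + 549 = -18923)
(L - 3860)/(-4160 + 34315) = (-18923 - 3860)/(-4160 + 34315) = -22783/30155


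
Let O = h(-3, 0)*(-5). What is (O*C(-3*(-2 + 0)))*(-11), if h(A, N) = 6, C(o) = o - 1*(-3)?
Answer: 2970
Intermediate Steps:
C(o) = 3 + o (C(o) = o + 3 = 3 + o)
O = -30 (O = 6*(-5) = -30)
(O*C(-3*(-2 + 0)))*(-11) = -30*(3 - 3*(-2 + 0))*(-11) = -30*(3 - 3*(-2))*(-11) = -30*(3 + 6)*(-11) = -30*9*(-11) = -270*(-11) = 2970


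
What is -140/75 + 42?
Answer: 602/15 ≈ 40.133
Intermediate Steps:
-140/75 + 42 = -140*1/75 + 42 = -28/15 + 42 = 602/15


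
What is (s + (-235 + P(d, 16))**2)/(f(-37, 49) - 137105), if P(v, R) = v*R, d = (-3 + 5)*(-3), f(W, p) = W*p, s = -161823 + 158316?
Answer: -4079/5343 ≈ -0.76343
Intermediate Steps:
s = -3507
d = -6 (d = 2*(-3) = -6)
P(v, R) = R*v
(s + (-235 + P(d, 16))**2)/(f(-37, 49) - 137105) = (-3507 + (-235 + 16*(-6))**2)/(-37*49 - 137105) = (-3507 + (-235 - 96)**2)/(-1813 - 137105) = (-3507 + (-331)**2)/(-138918) = (-3507 + 109561)*(-1/138918) = 106054*(-1/138918) = -4079/5343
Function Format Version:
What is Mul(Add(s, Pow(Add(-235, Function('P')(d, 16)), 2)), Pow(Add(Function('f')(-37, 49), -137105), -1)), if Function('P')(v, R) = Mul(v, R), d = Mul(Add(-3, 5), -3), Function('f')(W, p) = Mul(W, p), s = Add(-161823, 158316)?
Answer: Rational(-4079, 5343) ≈ -0.76343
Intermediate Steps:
s = -3507
d = -6 (d = Mul(2, -3) = -6)
Function('P')(v, R) = Mul(R, v)
Mul(Add(s, Pow(Add(-235, Function('P')(d, 16)), 2)), Pow(Add(Function('f')(-37, 49), -137105), -1)) = Mul(Add(-3507, Pow(Add(-235, Mul(16, -6)), 2)), Pow(Add(Mul(-37, 49), -137105), -1)) = Mul(Add(-3507, Pow(Add(-235, -96), 2)), Pow(Add(-1813, -137105), -1)) = Mul(Add(-3507, Pow(-331, 2)), Pow(-138918, -1)) = Mul(Add(-3507, 109561), Rational(-1, 138918)) = Mul(106054, Rational(-1, 138918)) = Rational(-4079, 5343)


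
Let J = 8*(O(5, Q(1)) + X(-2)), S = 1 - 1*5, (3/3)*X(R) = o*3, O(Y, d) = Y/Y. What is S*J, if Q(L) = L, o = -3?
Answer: 256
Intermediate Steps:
O(Y, d) = 1
X(R) = -9 (X(R) = -3*3 = -9)
S = -4 (S = 1 - 5 = -4)
J = -64 (J = 8*(1 - 9) = 8*(-8) = -64)
S*J = -4*(-64) = 256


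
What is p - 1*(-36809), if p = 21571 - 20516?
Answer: 37864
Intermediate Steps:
p = 1055
p - 1*(-36809) = 1055 - 1*(-36809) = 1055 + 36809 = 37864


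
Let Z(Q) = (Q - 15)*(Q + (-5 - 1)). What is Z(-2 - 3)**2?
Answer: 48400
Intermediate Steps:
Z(Q) = (-15 + Q)*(-6 + Q) (Z(Q) = (-15 + Q)*(Q - 6) = (-15 + Q)*(-6 + Q))
Z(-2 - 3)**2 = (90 + (-2 - 3)**2 - 21*(-2 - 3))**2 = (90 + (-5)**2 - 21*(-5))**2 = (90 + 25 + 105)**2 = 220**2 = 48400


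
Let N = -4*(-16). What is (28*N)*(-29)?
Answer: -51968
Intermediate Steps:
N = 64
(28*N)*(-29) = (28*64)*(-29) = 1792*(-29) = -51968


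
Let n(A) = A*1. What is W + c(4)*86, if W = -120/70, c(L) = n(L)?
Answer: 2396/7 ≈ 342.29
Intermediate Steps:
n(A) = A
c(L) = L
W = -12/7 (W = -120*1/70 = -12/7 ≈ -1.7143)
W + c(4)*86 = -12/7 + 4*86 = -12/7 + 344 = 2396/7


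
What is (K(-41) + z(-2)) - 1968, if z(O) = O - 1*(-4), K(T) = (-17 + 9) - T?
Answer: -1933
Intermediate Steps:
K(T) = -8 - T
z(O) = 4 + O (z(O) = O + 4 = 4 + O)
(K(-41) + z(-2)) - 1968 = ((-8 - 1*(-41)) + (4 - 2)) - 1968 = ((-8 + 41) + 2) - 1968 = (33 + 2) - 1968 = 35 - 1968 = -1933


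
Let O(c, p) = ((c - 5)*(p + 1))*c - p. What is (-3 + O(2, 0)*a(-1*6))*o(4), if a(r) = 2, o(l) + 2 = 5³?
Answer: -1845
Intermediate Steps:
O(c, p) = -p + c*(1 + p)*(-5 + c) (O(c, p) = ((-5 + c)*(1 + p))*c - p = ((1 + p)*(-5 + c))*c - p = c*(1 + p)*(-5 + c) - p = -p + c*(1 + p)*(-5 + c))
o(l) = 123 (o(l) = -2 + 5³ = -2 + 125 = 123)
(-3 + O(2, 0)*a(-1*6))*o(4) = (-3 + (2² - 1*0 - 5*2 + 0*2² - 5*2*0)*2)*123 = (-3 + (4 + 0 - 10 + 0*4 + 0)*2)*123 = (-3 + (4 + 0 - 10 + 0 + 0)*2)*123 = (-3 - 6*2)*123 = (-3 - 12)*123 = -15*123 = -1845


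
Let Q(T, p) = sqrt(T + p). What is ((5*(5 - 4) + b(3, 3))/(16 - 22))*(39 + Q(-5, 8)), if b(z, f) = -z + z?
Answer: -65/2 - 5*sqrt(3)/6 ≈ -33.943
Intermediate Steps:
b(z, f) = 0
((5*(5 - 4) + b(3, 3))/(16 - 22))*(39 + Q(-5, 8)) = ((5*(5 - 4) + 0)/(16 - 22))*(39 + sqrt(-5 + 8)) = ((5*1 + 0)/(-6))*(39 + sqrt(3)) = ((5 + 0)*(-1/6))*(39 + sqrt(3)) = (5*(-1/6))*(39 + sqrt(3)) = -5*(39 + sqrt(3))/6 = -65/2 - 5*sqrt(3)/6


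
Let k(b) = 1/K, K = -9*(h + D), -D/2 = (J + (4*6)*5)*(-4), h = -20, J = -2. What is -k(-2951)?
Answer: 1/8316 ≈ 0.00012025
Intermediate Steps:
D = 944 (D = -2*(-2 + (4*6)*5)*(-4) = -2*(-2 + 24*5)*(-4) = -2*(-2 + 120)*(-4) = -236*(-4) = -2*(-472) = 944)
K = -8316 (K = -9*(-20 + 944) = -9*924 = -8316)
k(b) = -1/8316 (k(b) = 1/(-8316) = -1/8316)
-k(-2951) = -1*(-1/8316) = 1/8316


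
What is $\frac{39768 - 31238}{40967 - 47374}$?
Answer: $- \frac{8530}{6407} \approx -1.3314$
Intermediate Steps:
$\frac{39768 - 31238}{40967 - 47374} = \frac{8530}{-6407} = 8530 \left(- \frac{1}{6407}\right) = - \frac{8530}{6407}$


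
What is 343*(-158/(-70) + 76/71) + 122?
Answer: 448491/355 ≈ 1263.4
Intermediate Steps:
343*(-158/(-70) + 76/71) + 122 = 343*(-158*(-1/70) + 76*(1/71)) + 122 = 343*(79/35 + 76/71) + 122 = 343*(8269/2485) + 122 = 405181/355 + 122 = 448491/355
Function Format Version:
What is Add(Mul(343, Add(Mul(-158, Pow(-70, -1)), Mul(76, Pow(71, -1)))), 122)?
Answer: Rational(448491, 355) ≈ 1263.4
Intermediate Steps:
Add(Mul(343, Add(Mul(-158, Pow(-70, -1)), Mul(76, Pow(71, -1)))), 122) = Add(Mul(343, Add(Mul(-158, Rational(-1, 70)), Mul(76, Rational(1, 71)))), 122) = Add(Mul(343, Add(Rational(79, 35), Rational(76, 71))), 122) = Add(Mul(343, Rational(8269, 2485)), 122) = Add(Rational(405181, 355), 122) = Rational(448491, 355)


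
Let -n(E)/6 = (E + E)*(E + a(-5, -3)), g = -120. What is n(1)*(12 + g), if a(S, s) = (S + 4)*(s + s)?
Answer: 9072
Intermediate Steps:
a(S, s) = 2*s*(4 + S) (a(S, s) = (4 + S)*(2*s) = 2*s*(4 + S))
n(E) = -12*E*(6 + E) (n(E) = -6*(E + E)*(E + 2*(-3)*(4 - 5)) = -6*2*E*(E + 2*(-3)*(-1)) = -6*2*E*(E + 6) = -6*2*E*(6 + E) = -12*E*(6 + E))
n(1)*(12 + g) = (-12*1*(6 + 1))*(12 - 120) = -12*1*7*(-108) = -84*(-108) = 9072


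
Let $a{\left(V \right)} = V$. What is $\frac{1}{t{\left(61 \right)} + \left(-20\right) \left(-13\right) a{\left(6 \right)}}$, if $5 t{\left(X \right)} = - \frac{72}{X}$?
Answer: $\frac{305}{475728} \approx 0.00064112$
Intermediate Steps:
$t{\left(X \right)} = - \frac{72}{5 X}$ ($t{\left(X \right)} = \frac{\left(-72\right) \frac{1}{X}}{5} = - \frac{72}{5 X}$)
$\frac{1}{t{\left(61 \right)} + \left(-20\right) \left(-13\right) a{\left(6 \right)}} = \frac{1}{- \frac{72}{5 \cdot 61} + \left(-20\right) \left(-13\right) 6} = \frac{1}{\left(- \frac{72}{5}\right) \frac{1}{61} + 260 \cdot 6} = \frac{1}{- \frac{72}{305} + 1560} = \frac{1}{\frac{475728}{305}} = \frac{305}{475728}$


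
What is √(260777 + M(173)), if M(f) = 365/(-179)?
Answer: √8355490522/179 ≈ 510.66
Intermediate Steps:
M(f) = -365/179 (M(f) = 365*(-1/179) = -365/179)
√(260777 + M(173)) = √(260777 - 365/179) = √(46678718/179) = √8355490522/179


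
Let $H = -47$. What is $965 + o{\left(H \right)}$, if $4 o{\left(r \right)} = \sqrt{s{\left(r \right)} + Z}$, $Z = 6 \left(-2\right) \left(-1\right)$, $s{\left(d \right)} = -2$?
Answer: $965 + \frac{\sqrt{10}}{4} \approx 965.79$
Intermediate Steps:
$Z = 12$ ($Z = \left(-12\right) \left(-1\right) = 12$)
$o{\left(r \right)} = \frac{\sqrt{10}}{4}$ ($o{\left(r \right)} = \frac{\sqrt{-2 + 12}}{4} = \frac{\sqrt{10}}{4}$)
$965 + o{\left(H \right)} = 965 + \frac{\sqrt{10}}{4}$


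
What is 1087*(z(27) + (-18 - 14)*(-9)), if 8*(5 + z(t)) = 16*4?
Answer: 316317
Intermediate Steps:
z(t) = 3 (z(t) = -5 + (16*4)/8 = -5 + (⅛)*64 = -5 + 8 = 3)
1087*(z(27) + (-18 - 14)*(-9)) = 1087*(3 + (-18 - 14)*(-9)) = 1087*(3 - 32*(-9)) = 1087*(3 + 288) = 1087*291 = 316317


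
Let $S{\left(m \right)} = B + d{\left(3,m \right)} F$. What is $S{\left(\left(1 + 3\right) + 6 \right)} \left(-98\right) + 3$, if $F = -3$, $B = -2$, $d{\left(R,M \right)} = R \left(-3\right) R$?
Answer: $-7739$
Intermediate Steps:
$d{\left(R,M \right)} = - 3 R^{2}$ ($d{\left(R,M \right)} = - 3 R R = - 3 R^{2}$)
$S{\left(m \right)} = 79$ ($S{\left(m \right)} = -2 + - 3 \cdot 3^{2} \left(-3\right) = -2 + \left(-3\right) 9 \left(-3\right) = -2 - -81 = -2 + 81 = 79$)
$S{\left(\left(1 + 3\right) + 6 \right)} \left(-98\right) + 3 = 79 \left(-98\right) + 3 = -7742 + 3 = -7739$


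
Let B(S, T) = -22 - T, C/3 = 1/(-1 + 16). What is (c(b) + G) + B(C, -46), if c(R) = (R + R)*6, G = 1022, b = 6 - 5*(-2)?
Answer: 1238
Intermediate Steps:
C = 1/5 (C = 3/(-1 + 16) = 3/15 = 3*(1/15) = 1/5 ≈ 0.20000)
b = 16 (b = 6 + 10 = 16)
c(R) = 12*R (c(R) = (2*R)*6 = 12*R)
(c(b) + G) + B(C, -46) = (12*16 + 1022) + (-22 - 1*(-46)) = (192 + 1022) + (-22 + 46) = 1214 + 24 = 1238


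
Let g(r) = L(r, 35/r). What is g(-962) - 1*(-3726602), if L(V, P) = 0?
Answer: 3726602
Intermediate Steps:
g(r) = 0
g(-962) - 1*(-3726602) = 0 - 1*(-3726602) = 0 + 3726602 = 3726602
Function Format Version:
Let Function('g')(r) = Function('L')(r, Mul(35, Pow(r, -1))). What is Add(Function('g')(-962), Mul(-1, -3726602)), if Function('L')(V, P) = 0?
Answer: 3726602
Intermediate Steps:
Function('g')(r) = 0
Add(Function('g')(-962), Mul(-1, -3726602)) = Add(0, Mul(-1, -3726602)) = Add(0, 3726602) = 3726602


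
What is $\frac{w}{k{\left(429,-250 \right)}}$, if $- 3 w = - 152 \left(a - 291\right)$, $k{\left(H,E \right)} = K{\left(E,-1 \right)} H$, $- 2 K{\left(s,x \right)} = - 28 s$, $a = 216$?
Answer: $\frac{38}{15015} \approx 0.0025308$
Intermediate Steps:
$K{\left(s,x \right)} = 14 s$ ($K{\left(s,x \right)} = - \frac{\left(-28\right) s}{2} = 14 s$)
$k{\left(H,E \right)} = 14 E H$
$w = -3800$ ($w = - \frac{\left(-152\right) \left(216 - 291\right)}{3} = - \frac{\left(-152\right) \left(-75\right)}{3} = \left(- \frac{1}{3}\right) 11400 = -3800$)
$\frac{w}{k{\left(429,-250 \right)}} = - \frac{3800}{14 \left(-250\right) 429} = - \frac{3800}{-1501500} = \left(-3800\right) \left(- \frac{1}{1501500}\right) = \frac{38}{15015}$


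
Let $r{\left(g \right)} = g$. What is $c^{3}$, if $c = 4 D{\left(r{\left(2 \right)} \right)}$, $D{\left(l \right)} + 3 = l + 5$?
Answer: $4096$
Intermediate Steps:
$D{\left(l \right)} = 2 + l$ ($D{\left(l \right)} = -3 + \left(l + 5\right) = -3 + \left(5 + l\right) = 2 + l$)
$c = 16$ ($c = 4 \left(2 + 2\right) = 4 \cdot 4 = 16$)
$c^{3} = 16^{3} = 4096$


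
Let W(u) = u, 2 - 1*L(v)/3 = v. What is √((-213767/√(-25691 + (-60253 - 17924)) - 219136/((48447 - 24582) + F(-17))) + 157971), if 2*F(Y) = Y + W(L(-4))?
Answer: √(970636764254983613052844 + 25292601559118655458*I*√25967)/2478861754 ≈ 397.44 + 0.83444*I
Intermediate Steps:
L(v) = 6 - 3*v
F(Y) = 9 + Y/2 (F(Y) = (Y + (6 - 3*(-4)))/2 = (Y + (6 + 12))/2 = (Y + 18)/2 = (18 + Y)/2 = 9 + Y/2)
√((-213767/√(-25691 + (-60253 - 17924)) - 219136/((48447 - 24582) + F(-17))) + 157971) = √((-213767/√(-25691 + (-60253 - 17924)) - 219136/((48447 - 24582) + (9 + (½)*(-17)))) + 157971) = √((-213767/√(-25691 - 78177) - 219136/(23865 + (9 - 17/2))) + 157971) = √((-213767*(-I*√25967/51934) - 219136/(23865 + ½)) + 157971) = √((-213767*(-I*√25967/51934) - 219136/47731/2) + 157971) = √((-(-213767)*I*√25967/51934 - 219136*2/47731) + 157971) = √((213767*I*√25967/51934 - 438272/47731) + 157971) = √((-438272/47731 + 213767*I*√25967/51934) + 157971) = √(7539675529/47731 + 213767*I*√25967/51934)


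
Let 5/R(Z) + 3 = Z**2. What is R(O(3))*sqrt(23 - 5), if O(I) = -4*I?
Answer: 5*sqrt(2)/47 ≈ 0.15045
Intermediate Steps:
R(Z) = 5/(-3 + Z**2)
R(O(3))*sqrt(23 - 5) = (5/(-3 + (-4*3)**2))*sqrt(23 - 5) = (5/(-3 + (-12)**2))*sqrt(18) = (5/(-3 + 144))*(3*sqrt(2)) = (5/141)*(3*sqrt(2)) = (5*(1/141))*(3*sqrt(2)) = 5*(3*sqrt(2))/141 = 5*sqrt(2)/47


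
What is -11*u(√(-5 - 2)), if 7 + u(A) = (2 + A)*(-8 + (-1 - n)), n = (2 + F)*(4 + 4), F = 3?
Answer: 1155 + 539*I*√7 ≈ 1155.0 + 1426.1*I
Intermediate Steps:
n = 40 (n = (2 + 3)*(4 + 4) = 5*8 = 40)
u(A) = -105 - 49*A (u(A) = -7 + (2 + A)*(-8 + (-1 - 1*40)) = -7 + (2 + A)*(-8 + (-1 - 40)) = -7 + (2 + A)*(-8 - 41) = -7 + (2 + A)*(-49) = -7 + (-98 - 49*A) = -105 - 49*A)
-11*u(√(-5 - 2)) = -11*(-105 - 49*√(-5 - 2)) = -11*(-105 - 49*I*√7) = 1155 + 539*I*√7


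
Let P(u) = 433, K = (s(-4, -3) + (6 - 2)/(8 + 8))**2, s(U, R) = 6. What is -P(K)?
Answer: -433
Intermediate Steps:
K = 625/16 (K = (6 + (6 - 2)/(8 + 8))**2 = (6 + 4/16)**2 = (6 + 4*(1/16))**2 = (6 + 1/4)**2 = (25/4)**2 = 625/16 ≈ 39.063)
-P(K) = -1*433 = -433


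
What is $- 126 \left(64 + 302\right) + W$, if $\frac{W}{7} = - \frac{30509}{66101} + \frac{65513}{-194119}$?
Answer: $- \frac{84543911456556}{1833065717} \approx -46122.0$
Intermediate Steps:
$W = - \frac{10252851384}{1833065717}$ ($W = 7 \left(- \frac{30509}{66101} + \frac{65513}{-194119}\right) = 7 \left(\left(-30509\right) \frac{1}{66101} + 65513 \left(- \frac{1}{194119}\right)\right) = 7 \left(- \frac{30509}{66101} - \frac{65513}{194119}\right) = 7 \left(- \frac{10252851384}{12831460019}\right) = - \frac{10252851384}{1833065717} \approx -5.5933$)
$- 126 \left(64 + 302\right) + W = - 126 \left(64 + 302\right) - \frac{10252851384}{1833065717} = - 126 \cdot 366 - \frac{10252851384}{1833065717} = \left(-1\right) 46116 - \frac{10252851384}{1833065717} = -46116 - \frac{10252851384}{1833065717} = - \frac{84543911456556}{1833065717}$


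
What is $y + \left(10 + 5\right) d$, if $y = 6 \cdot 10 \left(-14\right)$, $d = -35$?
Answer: $-1365$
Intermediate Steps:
$y = -840$ ($y = 60 \left(-14\right) = -840$)
$y + \left(10 + 5\right) d = -840 + \left(10 + 5\right) \left(-35\right) = -840 + 15 \left(-35\right) = -840 - 525 = -1365$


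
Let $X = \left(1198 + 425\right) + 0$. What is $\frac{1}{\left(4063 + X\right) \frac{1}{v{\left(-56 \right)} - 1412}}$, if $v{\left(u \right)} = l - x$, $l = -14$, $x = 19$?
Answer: $- \frac{1445}{5686} \approx -0.25413$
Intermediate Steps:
$X = 1623$ ($X = 1623 + 0 = 1623$)
$v{\left(u \right)} = -33$ ($v{\left(u \right)} = -14 - 19 = -33$)
$\frac{1}{\left(4063 + X\right) \frac{1}{v{\left(-56 \right)} - 1412}} = \frac{1}{\left(4063 + 1623\right) \frac{1}{-33 - 1412}} = \frac{1}{5686 \frac{1}{-1445}} = \frac{1}{5686 \left(- \frac{1}{1445}\right)} = \frac{1}{- \frac{5686}{1445}} = - \frac{1445}{5686}$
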